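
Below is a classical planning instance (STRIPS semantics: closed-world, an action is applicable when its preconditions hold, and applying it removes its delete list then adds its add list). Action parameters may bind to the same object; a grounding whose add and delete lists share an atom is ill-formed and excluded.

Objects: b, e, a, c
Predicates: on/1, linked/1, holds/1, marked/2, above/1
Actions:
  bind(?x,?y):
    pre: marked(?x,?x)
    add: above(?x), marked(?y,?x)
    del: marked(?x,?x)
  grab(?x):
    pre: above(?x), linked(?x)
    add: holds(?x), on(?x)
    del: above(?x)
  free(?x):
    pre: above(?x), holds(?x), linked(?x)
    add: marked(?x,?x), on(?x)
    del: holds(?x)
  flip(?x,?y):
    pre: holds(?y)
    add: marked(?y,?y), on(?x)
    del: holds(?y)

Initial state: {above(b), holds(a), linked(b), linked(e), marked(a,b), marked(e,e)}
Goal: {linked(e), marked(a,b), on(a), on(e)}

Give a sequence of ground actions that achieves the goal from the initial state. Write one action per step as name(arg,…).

bind(e,b); grab(e); flip(a,e)

1. bind(e,b)  →  {above(b), above(e), holds(a), linked(b), linked(e), marked(a,b), marked(b,e)}
2. grab(e)  →  {above(b), holds(a), holds(e), linked(b), linked(e), marked(a,b), marked(b,e), on(e)}
3. flip(a,e)  →  {above(b), holds(a), linked(b), linked(e), marked(a,b), marked(b,e), marked(e,e), on(a), on(e)}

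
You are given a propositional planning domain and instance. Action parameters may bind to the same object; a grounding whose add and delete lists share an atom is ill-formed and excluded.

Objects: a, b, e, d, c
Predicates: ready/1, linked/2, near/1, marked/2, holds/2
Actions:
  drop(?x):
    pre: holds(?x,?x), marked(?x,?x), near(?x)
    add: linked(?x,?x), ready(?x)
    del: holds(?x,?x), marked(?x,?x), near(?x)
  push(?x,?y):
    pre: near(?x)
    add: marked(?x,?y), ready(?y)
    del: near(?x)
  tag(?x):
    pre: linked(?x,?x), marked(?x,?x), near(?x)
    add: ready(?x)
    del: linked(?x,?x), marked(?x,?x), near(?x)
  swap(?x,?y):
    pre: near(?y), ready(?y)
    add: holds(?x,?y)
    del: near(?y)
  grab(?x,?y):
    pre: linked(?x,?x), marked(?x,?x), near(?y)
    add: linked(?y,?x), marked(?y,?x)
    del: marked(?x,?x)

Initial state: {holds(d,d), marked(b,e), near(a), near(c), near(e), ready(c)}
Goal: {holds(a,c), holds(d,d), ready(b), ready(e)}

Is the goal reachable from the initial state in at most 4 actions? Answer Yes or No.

Yes

1. push(a,b)  →  {holds(d,d), marked(a,b), marked(b,e), near(c), near(e), ready(b), ready(c)}
2. push(e,e)  →  {holds(d,d), marked(a,b), marked(b,e), marked(e,e), near(c), ready(b), ready(c), ready(e)}
3. swap(a,c)  →  {holds(a,c), holds(d,d), marked(a,b), marked(b,e), marked(e,e), ready(b), ready(c), ready(e)}
optimal plan length = 3; 3 ≤ 4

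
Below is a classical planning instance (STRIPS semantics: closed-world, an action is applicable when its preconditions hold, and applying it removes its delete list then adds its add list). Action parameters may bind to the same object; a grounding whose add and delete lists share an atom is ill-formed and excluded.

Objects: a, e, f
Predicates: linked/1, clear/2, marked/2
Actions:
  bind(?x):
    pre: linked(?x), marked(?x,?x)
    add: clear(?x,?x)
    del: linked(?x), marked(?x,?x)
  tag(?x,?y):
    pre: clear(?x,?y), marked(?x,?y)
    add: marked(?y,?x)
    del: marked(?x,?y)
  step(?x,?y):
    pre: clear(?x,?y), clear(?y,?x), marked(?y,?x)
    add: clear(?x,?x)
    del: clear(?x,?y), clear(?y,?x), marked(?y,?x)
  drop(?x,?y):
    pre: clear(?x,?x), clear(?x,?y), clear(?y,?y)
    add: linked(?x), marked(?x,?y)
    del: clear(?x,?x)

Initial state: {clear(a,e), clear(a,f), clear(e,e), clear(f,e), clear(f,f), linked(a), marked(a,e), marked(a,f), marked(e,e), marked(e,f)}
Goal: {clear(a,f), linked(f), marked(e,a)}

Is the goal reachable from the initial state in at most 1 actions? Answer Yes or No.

1. tag(a,e)  →  {clear(a,e), clear(a,f), clear(e,e), clear(f,e), clear(f,f), linked(a), marked(a,f), marked(e,a), marked(e,e), marked(e,f)}
2. drop(f,e)  →  {clear(a,e), clear(a,f), clear(e,e), clear(f,e), linked(a), linked(f), marked(a,f), marked(e,a), marked(e,e), marked(e,f), marked(f,e)}
optimal plan length = 2; 2 > 1

No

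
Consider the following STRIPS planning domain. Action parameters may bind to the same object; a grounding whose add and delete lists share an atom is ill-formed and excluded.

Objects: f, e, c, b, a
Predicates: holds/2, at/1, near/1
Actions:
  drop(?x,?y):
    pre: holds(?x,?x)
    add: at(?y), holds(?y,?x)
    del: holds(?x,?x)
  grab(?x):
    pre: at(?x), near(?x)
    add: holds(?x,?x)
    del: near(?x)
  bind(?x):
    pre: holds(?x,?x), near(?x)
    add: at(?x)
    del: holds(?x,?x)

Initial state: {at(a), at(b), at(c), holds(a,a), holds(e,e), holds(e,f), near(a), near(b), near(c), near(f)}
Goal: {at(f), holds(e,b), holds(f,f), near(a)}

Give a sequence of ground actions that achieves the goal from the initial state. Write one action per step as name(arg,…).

1. drop(e,f)  →  {at(a), at(b), at(c), at(f), holds(a,a), holds(e,f), holds(f,e), near(a), near(b), near(c), near(f)}
2. grab(f)  →  {at(a), at(b), at(c), at(f), holds(a,a), holds(e,f), holds(f,e), holds(f,f), near(a), near(b), near(c)}
3. grab(b)  →  {at(a), at(b), at(c), at(f), holds(a,a), holds(b,b), holds(e,f), holds(f,e), holds(f,f), near(a), near(c)}
4. drop(b,e)  →  {at(a), at(b), at(c), at(e), at(f), holds(a,a), holds(e,b), holds(e,f), holds(f,e), holds(f,f), near(a), near(c)}

drop(e,f); grab(f); grab(b); drop(b,e)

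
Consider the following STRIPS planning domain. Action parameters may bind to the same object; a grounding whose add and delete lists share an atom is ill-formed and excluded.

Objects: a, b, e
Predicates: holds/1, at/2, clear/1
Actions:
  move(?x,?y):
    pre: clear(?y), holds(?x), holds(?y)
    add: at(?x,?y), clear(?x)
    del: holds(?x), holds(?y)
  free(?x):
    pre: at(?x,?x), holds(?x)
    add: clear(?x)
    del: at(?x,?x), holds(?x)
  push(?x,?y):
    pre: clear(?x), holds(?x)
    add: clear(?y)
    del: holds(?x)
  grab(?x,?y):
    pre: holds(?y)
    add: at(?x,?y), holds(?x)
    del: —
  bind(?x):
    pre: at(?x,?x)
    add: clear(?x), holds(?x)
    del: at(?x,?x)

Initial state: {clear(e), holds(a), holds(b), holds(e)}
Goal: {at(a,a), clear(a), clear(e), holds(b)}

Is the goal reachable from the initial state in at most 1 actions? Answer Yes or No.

No

1. push(e,a)  →  {clear(a), clear(e), holds(a), holds(b)}
2. move(a,a)  →  {at(a,a), clear(a), clear(e), holds(b)}
optimal plan length = 2; 2 > 1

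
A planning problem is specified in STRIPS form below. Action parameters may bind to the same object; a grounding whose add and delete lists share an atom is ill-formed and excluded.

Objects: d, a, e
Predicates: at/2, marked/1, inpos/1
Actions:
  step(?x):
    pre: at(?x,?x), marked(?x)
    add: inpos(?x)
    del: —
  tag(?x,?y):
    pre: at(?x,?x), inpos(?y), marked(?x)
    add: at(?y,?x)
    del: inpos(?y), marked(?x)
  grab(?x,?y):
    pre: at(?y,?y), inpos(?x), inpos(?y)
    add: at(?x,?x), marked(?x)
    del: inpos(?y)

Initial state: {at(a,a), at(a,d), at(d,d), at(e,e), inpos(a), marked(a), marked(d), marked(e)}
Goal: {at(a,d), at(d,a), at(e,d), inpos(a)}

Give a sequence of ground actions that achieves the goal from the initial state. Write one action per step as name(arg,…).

1. step(d)  →  {at(a,a), at(a,d), at(d,d), at(e,e), inpos(a), inpos(d), marked(a), marked(d), marked(e)}
2. step(e)  →  {at(a,a), at(a,d), at(d,d), at(e,e), inpos(a), inpos(d), inpos(e), marked(a), marked(d), marked(e)}
3. tag(d,e)  →  {at(a,a), at(a,d), at(d,d), at(e,d), at(e,e), inpos(a), inpos(d), marked(a), marked(e)}
4. tag(a,d)  →  {at(a,a), at(a,d), at(d,a), at(d,d), at(e,d), at(e,e), inpos(a), marked(e)}

step(d); step(e); tag(d,e); tag(a,d)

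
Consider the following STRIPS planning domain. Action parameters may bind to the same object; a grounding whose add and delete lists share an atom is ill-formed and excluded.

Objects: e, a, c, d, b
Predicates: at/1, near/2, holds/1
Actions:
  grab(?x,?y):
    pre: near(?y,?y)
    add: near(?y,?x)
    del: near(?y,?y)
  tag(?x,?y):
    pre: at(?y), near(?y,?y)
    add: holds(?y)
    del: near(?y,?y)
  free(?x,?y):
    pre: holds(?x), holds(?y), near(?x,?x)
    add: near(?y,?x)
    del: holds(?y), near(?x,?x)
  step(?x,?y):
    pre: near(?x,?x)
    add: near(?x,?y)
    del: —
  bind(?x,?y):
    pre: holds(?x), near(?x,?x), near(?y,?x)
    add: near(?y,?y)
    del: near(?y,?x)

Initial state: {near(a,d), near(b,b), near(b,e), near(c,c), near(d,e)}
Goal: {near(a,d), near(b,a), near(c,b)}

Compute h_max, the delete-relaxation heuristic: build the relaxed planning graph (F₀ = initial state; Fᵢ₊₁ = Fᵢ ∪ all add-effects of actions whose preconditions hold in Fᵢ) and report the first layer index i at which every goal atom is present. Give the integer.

1

F0 = init (5 atoms)
F1 = F0 ∪ {near(b,a), near(b,c), near(b,d), near(c,a), near(c,b), near(c,d), near(c,e)}  (12 atoms)
goal ⊆ F1  ⇒  h_max = 1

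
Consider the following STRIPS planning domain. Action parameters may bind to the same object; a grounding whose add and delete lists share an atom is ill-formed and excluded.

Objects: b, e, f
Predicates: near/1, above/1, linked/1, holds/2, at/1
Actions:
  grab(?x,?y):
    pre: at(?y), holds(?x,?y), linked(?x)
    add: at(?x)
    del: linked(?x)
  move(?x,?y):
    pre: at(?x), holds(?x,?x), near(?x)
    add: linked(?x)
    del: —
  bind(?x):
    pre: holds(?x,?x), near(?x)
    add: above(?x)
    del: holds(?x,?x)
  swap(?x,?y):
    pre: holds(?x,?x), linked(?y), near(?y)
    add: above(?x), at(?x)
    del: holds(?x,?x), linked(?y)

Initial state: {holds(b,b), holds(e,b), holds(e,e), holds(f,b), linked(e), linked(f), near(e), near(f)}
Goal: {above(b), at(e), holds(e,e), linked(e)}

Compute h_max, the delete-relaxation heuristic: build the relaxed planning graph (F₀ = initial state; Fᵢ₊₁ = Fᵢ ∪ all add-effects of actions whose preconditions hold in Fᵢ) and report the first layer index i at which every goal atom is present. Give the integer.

F0 = init (8 atoms)
F1 = F0 ∪ {above(b), above(e), at(b), at(e)}  (12 atoms)
goal ⊆ F1  ⇒  h_max = 1

1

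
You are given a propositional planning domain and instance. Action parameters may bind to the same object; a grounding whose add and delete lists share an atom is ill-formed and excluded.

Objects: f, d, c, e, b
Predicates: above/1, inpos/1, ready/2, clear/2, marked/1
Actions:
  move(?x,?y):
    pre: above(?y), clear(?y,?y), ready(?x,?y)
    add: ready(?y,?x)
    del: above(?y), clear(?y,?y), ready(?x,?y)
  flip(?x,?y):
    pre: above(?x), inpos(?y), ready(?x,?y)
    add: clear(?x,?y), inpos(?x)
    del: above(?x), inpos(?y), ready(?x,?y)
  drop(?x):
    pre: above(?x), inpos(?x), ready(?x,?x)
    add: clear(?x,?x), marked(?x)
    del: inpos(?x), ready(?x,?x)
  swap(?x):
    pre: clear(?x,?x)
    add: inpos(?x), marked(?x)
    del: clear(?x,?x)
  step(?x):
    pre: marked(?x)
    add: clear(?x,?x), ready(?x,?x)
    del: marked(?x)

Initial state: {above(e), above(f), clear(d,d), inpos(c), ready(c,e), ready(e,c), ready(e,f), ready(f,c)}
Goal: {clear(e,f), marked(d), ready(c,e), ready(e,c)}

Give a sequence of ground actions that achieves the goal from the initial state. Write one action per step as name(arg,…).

flip(f,c); flip(e,f); swap(d)

1. flip(f,c)  →  {above(e), clear(d,d), clear(f,c), inpos(f), ready(c,e), ready(e,c), ready(e,f)}
2. flip(e,f)  →  {clear(d,d), clear(e,f), clear(f,c), inpos(e), ready(c,e), ready(e,c)}
3. swap(d)  →  {clear(e,f), clear(f,c), inpos(d), inpos(e), marked(d), ready(c,e), ready(e,c)}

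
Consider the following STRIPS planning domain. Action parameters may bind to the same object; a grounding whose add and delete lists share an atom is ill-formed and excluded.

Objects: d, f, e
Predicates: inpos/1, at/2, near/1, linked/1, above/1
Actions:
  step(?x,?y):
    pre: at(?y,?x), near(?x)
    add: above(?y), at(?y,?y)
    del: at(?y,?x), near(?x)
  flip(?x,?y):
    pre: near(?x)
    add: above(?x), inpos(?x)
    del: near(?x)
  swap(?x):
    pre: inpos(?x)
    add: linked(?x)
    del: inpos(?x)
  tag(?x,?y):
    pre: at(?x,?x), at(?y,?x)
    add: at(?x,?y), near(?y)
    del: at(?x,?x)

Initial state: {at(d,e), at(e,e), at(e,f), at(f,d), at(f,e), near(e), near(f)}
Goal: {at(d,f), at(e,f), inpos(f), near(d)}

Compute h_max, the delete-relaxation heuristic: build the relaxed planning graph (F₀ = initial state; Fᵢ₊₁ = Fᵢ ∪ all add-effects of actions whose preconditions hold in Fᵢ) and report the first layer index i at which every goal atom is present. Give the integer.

2

F0 = init (7 atoms)
F1 = F0 ∪ {above(d), above(e), above(f), at(d,d), at(e,d), at(f,f), inpos(e), inpos(f), near(d)}  (16 atoms)
F2 = F1 ∪ {at(d,f), inpos(d), linked(e), linked(f)}  (20 atoms)
goal ⊆ F2  ⇒  h_max = 2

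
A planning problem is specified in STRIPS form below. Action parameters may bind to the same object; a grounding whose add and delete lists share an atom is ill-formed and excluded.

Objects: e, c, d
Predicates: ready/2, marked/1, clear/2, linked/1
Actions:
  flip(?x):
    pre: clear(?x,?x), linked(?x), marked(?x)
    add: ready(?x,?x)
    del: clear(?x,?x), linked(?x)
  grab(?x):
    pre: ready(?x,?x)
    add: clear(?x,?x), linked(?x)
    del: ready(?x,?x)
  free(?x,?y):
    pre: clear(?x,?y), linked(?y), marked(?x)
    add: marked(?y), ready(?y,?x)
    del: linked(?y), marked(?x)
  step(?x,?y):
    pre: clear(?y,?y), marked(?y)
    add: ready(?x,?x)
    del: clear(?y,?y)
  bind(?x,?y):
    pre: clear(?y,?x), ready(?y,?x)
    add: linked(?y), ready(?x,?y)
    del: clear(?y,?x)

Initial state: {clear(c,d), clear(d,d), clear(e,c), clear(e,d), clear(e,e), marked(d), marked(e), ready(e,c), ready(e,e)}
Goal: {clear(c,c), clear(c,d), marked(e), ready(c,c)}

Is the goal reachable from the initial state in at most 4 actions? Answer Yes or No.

1. step(c,e)  →  {clear(c,d), clear(d,d), clear(e,c), clear(e,d), marked(d), marked(e), ready(c,c), ready(e,c), ready(e,e)}
2. grab(c)  →  {clear(c,c), clear(c,d), clear(d,d), clear(e,c), clear(e,d), linked(c), marked(d), marked(e), ready(e,c), ready(e,e)}
3. step(c,d)  →  {clear(c,c), clear(c,d), clear(e,c), clear(e,d), linked(c), marked(d), marked(e), ready(c,c), ready(e,c), ready(e,e)}
optimal plan length = 3; 3 ≤ 4

Yes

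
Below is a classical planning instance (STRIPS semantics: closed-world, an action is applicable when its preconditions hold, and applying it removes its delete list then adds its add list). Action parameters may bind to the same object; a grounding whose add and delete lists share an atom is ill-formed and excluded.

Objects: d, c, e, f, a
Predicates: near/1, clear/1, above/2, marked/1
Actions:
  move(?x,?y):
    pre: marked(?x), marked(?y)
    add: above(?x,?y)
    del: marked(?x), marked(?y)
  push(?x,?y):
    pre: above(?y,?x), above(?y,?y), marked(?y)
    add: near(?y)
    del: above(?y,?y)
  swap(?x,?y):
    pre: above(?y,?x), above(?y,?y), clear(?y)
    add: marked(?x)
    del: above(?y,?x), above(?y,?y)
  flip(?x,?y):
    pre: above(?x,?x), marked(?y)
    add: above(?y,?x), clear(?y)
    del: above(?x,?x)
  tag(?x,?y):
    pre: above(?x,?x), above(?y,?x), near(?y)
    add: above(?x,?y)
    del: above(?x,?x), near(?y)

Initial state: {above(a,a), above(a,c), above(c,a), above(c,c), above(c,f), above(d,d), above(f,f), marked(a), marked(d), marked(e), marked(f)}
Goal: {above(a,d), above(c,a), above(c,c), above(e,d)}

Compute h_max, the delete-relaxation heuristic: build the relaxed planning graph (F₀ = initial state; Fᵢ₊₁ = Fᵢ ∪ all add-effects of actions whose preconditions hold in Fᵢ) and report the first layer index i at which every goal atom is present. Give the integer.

F0 = init (11 atoms)
F1 = F0 ∪ {above(a,d), above(a,e), above(a,f), above(d,a), above(d,c), above(d,e), above(d,f), above(e,a), above(e,c), above(e,d), above(e,e), above(e,f), above(f,a), above(f,c), above(f,d), above(f,e), clear(a), clear(d), clear(e), clear(f), near(a), near(d), near(f)}  (34 atoms)
goal ⊆ F1  ⇒  h_max = 1

1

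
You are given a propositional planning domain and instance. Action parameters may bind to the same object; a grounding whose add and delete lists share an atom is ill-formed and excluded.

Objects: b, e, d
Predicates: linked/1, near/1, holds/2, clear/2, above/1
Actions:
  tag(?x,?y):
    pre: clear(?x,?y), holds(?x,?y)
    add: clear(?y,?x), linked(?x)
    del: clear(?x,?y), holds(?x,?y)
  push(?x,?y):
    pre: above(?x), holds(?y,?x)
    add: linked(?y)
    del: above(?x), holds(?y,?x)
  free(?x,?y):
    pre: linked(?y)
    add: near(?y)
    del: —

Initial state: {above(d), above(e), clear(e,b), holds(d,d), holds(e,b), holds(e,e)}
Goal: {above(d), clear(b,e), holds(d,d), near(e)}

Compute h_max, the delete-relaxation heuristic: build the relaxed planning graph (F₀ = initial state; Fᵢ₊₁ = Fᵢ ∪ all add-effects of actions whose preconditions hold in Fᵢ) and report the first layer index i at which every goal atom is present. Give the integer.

2

F0 = init (6 atoms)
F1 = F0 ∪ {clear(b,e), linked(d), linked(e)}  (9 atoms)
F2 = F1 ∪ {near(d), near(e)}  (11 atoms)
goal ⊆ F2  ⇒  h_max = 2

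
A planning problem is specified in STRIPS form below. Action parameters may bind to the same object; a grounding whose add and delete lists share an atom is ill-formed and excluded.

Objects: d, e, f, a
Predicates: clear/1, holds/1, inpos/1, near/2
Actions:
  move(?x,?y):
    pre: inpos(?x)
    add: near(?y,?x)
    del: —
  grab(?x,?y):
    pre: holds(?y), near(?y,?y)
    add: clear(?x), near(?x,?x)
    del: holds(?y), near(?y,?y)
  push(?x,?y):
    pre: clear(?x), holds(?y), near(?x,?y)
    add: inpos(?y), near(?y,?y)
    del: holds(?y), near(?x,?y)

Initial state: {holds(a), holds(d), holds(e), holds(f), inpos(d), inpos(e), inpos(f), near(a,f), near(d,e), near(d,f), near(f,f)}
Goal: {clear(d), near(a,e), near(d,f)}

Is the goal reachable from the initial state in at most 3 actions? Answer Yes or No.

1. move(e,a)  →  {holds(a), holds(d), holds(e), holds(f), inpos(d), inpos(e), inpos(f), near(a,e), near(a,f), near(d,e), near(d,f), near(f,f)}
2. grab(d,f)  →  {clear(d), holds(a), holds(d), holds(e), inpos(d), inpos(e), inpos(f), near(a,e), near(a,f), near(d,d), near(d,e), near(d,f)}
optimal plan length = 2; 2 ≤ 3

Yes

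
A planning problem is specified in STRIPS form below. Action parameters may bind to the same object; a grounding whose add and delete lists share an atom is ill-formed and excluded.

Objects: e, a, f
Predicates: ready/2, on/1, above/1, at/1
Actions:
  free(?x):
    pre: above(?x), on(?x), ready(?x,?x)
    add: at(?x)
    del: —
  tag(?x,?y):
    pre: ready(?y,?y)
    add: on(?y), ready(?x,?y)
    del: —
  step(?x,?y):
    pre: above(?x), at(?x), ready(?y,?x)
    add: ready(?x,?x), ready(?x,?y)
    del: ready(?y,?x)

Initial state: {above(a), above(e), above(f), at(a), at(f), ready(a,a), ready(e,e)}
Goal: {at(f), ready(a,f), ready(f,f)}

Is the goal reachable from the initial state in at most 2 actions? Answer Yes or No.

No

1. tag(f,a)  →  {above(a), above(e), above(f), at(a), at(f), on(a), ready(a,a), ready(e,e), ready(f,a)}
2. step(a,f)  →  {above(a), above(e), above(f), at(a), at(f), on(a), ready(a,a), ready(a,f), ready(e,e)}
3. step(f,a)  →  {above(a), above(e), above(f), at(a), at(f), on(a), ready(a,a), ready(e,e), ready(f,a), ready(f,f)}
4. tag(a,f)  →  {above(a), above(e), above(f), at(a), at(f), on(a), on(f), ready(a,a), ready(a,f), ready(e,e), ready(f,a), ready(f,f)}
optimal plan length = 4; 4 > 2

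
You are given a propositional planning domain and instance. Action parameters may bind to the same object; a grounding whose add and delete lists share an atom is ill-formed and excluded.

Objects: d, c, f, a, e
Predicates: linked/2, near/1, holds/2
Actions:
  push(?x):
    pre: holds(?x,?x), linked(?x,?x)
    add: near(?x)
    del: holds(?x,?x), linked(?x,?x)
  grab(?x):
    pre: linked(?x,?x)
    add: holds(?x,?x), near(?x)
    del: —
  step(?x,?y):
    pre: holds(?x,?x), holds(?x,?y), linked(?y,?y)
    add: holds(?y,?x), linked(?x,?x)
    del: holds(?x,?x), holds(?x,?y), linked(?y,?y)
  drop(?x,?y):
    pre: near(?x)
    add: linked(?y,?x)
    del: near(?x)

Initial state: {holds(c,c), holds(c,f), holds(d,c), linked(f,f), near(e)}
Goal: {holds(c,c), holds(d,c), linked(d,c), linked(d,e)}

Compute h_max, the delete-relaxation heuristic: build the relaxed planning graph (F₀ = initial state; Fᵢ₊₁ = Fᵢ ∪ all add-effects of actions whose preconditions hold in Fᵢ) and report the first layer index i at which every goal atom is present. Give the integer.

F0 = init (5 atoms)
F1 = F0 ∪ {holds(f,c), holds(f,f), linked(a,e), linked(c,c), linked(c,e), linked(d,e), linked(e,e), linked(f,e), near(f)}  (14 atoms)
F2 = F1 ∪ {holds(e,e), linked(a,f), linked(c,f), linked(d,f), linked(e,f), near(c)}  (20 atoms)
F3 = F2 ∪ {linked(a,c), linked(d,c), linked(e,c), linked(f,c)}  (24 atoms)
goal ⊆ F3  ⇒  h_max = 3

3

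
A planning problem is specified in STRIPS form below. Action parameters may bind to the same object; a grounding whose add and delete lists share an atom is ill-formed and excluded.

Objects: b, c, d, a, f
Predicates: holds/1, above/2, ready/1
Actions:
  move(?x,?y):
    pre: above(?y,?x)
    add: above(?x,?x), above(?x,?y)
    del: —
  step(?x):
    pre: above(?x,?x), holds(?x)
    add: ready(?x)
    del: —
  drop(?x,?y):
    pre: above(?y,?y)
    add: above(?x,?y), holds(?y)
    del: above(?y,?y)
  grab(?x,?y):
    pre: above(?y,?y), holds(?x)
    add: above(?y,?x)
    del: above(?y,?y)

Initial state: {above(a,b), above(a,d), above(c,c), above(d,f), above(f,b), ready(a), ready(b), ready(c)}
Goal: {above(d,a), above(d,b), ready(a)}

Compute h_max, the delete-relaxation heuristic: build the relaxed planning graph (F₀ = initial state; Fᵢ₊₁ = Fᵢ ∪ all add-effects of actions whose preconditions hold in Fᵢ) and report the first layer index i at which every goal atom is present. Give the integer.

F0 = init (8 atoms)
F1 = F0 ∪ {above(a,c), above(b,a), above(b,b), above(b,c), above(b,f), above(d,a), above(d,c), above(d,d), above(f,c), above(f,d), above(f,f), holds(c)}  (20 atoms)
F2 = F1 ∪ {above(a,a), above(a,f), above(b,d), above(c,a), above(c,b), above(c,d), above(c,f), above(d,b), holds(b), holds(d), holds(f)}  (31 atoms)
goal ⊆ F2  ⇒  h_max = 2

2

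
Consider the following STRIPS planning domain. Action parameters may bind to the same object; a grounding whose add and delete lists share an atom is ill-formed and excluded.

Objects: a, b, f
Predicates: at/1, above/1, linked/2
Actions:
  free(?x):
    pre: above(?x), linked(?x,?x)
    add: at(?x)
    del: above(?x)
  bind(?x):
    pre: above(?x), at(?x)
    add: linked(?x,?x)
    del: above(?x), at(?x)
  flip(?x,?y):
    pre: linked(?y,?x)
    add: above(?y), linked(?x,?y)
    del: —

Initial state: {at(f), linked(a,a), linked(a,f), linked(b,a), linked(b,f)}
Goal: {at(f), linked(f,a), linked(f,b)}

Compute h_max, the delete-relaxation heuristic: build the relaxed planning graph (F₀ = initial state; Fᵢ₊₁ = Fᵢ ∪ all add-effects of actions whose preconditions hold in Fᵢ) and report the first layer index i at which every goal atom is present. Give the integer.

F0 = init (5 atoms)
F1 = F0 ∪ {above(a), above(b), linked(a,b), linked(f,a), linked(f,b)}  (10 atoms)
goal ⊆ F1  ⇒  h_max = 1

1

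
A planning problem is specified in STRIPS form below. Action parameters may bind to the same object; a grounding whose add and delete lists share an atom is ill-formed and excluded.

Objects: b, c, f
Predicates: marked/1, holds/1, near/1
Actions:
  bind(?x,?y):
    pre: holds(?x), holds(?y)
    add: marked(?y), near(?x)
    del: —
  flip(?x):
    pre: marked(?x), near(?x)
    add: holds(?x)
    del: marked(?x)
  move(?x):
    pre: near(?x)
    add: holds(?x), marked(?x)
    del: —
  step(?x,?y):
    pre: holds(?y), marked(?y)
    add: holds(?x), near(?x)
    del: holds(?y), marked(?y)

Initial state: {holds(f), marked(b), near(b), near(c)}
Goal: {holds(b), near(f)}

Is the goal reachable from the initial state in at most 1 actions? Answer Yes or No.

No

1. bind(f,f)  →  {holds(f), marked(b), marked(f), near(b), near(c), near(f)}
2. flip(b)  →  {holds(b), holds(f), marked(f), near(b), near(c), near(f)}
optimal plan length = 2; 2 > 1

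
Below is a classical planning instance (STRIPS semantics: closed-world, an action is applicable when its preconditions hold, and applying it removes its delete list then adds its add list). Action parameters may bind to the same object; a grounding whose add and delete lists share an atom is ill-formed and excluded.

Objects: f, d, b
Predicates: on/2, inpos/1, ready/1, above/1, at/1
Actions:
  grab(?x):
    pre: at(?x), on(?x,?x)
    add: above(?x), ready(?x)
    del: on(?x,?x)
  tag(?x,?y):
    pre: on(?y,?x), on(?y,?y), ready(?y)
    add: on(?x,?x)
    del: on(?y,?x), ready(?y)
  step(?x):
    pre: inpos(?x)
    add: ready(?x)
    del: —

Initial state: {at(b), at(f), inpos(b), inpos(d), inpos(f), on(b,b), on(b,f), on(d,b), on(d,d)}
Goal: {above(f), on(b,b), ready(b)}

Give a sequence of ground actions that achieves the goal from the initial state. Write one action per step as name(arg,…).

step(b); tag(f,b); grab(f); step(b)

1. step(b)  →  {at(b), at(f), inpos(b), inpos(d), inpos(f), on(b,b), on(b,f), on(d,b), on(d,d), ready(b)}
2. tag(f,b)  →  {at(b), at(f), inpos(b), inpos(d), inpos(f), on(b,b), on(d,b), on(d,d), on(f,f)}
3. grab(f)  →  {above(f), at(b), at(f), inpos(b), inpos(d), inpos(f), on(b,b), on(d,b), on(d,d), ready(f)}
4. step(b)  →  {above(f), at(b), at(f), inpos(b), inpos(d), inpos(f), on(b,b), on(d,b), on(d,d), ready(b), ready(f)}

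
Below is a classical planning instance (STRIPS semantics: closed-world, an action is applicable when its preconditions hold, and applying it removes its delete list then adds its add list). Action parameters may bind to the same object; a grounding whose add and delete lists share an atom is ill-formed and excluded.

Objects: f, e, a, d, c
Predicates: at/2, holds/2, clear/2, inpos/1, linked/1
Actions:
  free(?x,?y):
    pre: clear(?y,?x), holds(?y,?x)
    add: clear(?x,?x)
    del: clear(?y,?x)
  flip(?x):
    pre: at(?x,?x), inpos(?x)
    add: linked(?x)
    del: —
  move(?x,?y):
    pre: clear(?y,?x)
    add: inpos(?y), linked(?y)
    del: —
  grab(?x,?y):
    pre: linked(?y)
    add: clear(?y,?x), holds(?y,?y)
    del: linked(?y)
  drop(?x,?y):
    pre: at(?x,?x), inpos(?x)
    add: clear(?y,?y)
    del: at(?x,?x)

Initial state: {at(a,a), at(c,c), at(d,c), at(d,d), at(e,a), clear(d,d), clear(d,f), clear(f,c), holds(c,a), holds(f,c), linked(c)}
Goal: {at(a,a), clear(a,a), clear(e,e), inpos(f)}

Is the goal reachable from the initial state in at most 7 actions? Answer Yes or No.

1. move(f,d)  →  {at(a,a), at(c,c), at(d,c), at(d,d), at(e,a), clear(d,d), clear(d,f), clear(f,c), holds(c,a), holds(f,c), inpos(d), linked(c), linked(d)}
2. move(c,f)  →  {at(a,a), at(c,c), at(d,c), at(d,d), at(e,a), clear(d,d), clear(d,f), clear(f,c), holds(c,a), holds(f,c), inpos(d), inpos(f), linked(c), linked(d), linked(f)}
3. grab(a,c)  →  {at(a,a), at(c,c), at(d,c), at(d,d), at(e,a), clear(c,a), clear(d,d), clear(d,f), clear(f,c), holds(c,a), holds(c,c), holds(f,c), inpos(d), inpos(f), linked(d), linked(f)}
4. free(a,c)  →  {at(a,a), at(c,c), at(d,c), at(d,d), at(e,a), clear(a,a), clear(d,d), clear(d,f), clear(f,c), holds(c,a), holds(c,c), holds(f,c), inpos(d), inpos(f), linked(d), linked(f)}
5. drop(d,e)  →  {at(a,a), at(c,c), at(d,c), at(e,a), clear(a,a), clear(d,d), clear(d,f), clear(e,e), clear(f,c), holds(c,a), holds(c,c), holds(f,c), inpos(d), inpos(f), linked(d), linked(f)}
optimal plan length = 5; 5 ≤ 7

Yes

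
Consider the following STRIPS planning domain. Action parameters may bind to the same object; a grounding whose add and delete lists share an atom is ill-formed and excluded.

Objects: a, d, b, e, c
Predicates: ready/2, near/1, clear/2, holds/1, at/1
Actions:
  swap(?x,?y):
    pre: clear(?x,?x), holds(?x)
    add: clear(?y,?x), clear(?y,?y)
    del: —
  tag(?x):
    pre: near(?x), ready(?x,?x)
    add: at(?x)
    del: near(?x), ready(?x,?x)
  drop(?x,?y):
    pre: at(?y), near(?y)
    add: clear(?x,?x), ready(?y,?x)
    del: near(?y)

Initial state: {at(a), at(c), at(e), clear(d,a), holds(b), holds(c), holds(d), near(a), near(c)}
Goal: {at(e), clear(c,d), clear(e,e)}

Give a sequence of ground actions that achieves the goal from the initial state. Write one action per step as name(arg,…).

1. drop(d,a)  →  {at(a), at(c), at(e), clear(d,a), clear(d,d), holds(b), holds(c), holds(d), near(c), ready(a,d)}
2. swap(d,e)  →  {at(a), at(c), at(e), clear(d,a), clear(d,d), clear(e,d), clear(e,e), holds(b), holds(c), holds(d), near(c), ready(a,d)}
3. swap(d,c)  →  {at(a), at(c), at(e), clear(c,c), clear(c,d), clear(d,a), clear(d,d), clear(e,d), clear(e,e), holds(b), holds(c), holds(d), near(c), ready(a,d)}

drop(d,a); swap(d,e); swap(d,c)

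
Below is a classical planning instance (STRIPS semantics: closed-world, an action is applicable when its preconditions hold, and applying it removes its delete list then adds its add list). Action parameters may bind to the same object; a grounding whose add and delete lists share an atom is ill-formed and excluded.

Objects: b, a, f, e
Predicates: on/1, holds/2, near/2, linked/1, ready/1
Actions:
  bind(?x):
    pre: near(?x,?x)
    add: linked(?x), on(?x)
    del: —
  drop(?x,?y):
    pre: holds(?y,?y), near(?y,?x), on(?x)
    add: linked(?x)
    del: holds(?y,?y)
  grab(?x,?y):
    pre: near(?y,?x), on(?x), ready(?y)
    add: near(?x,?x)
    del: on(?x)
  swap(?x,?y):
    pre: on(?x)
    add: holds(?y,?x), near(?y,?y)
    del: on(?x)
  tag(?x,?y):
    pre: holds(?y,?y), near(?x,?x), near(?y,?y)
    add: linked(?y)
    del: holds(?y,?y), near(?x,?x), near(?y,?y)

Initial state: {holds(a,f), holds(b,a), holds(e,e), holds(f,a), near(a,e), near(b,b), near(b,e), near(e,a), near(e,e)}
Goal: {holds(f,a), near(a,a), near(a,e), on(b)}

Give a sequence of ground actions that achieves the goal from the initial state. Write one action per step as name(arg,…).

bind(b); bind(e); swap(e,a)

1. bind(b)  →  {holds(a,f), holds(b,a), holds(e,e), holds(f,a), linked(b), near(a,e), near(b,b), near(b,e), near(e,a), near(e,e), on(b)}
2. bind(e)  →  {holds(a,f), holds(b,a), holds(e,e), holds(f,a), linked(b), linked(e), near(a,e), near(b,b), near(b,e), near(e,a), near(e,e), on(b), on(e)}
3. swap(e,a)  →  {holds(a,e), holds(a,f), holds(b,a), holds(e,e), holds(f,a), linked(b), linked(e), near(a,a), near(a,e), near(b,b), near(b,e), near(e,a), near(e,e), on(b)}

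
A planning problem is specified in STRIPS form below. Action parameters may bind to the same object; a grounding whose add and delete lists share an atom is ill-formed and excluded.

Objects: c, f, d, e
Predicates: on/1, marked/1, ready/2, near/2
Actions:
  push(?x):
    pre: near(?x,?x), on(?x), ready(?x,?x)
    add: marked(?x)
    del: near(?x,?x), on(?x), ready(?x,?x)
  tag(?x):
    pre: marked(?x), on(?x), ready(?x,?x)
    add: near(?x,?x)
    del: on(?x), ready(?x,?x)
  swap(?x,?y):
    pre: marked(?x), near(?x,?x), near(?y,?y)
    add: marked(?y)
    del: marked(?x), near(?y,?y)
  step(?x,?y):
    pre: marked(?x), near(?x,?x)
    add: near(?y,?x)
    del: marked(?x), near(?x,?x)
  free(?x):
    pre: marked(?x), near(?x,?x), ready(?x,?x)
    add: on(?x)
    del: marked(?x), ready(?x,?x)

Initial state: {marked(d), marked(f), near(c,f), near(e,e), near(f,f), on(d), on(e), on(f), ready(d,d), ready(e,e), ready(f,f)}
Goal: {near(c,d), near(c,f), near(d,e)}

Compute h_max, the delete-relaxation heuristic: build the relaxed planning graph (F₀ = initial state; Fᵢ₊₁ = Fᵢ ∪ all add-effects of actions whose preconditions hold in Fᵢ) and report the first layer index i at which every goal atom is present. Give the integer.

2

F0 = init (11 atoms)
F1 = F0 ∪ {marked(e), near(d,d), near(d,f), near(e,f)}  (15 atoms)
F2 = F1 ∪ {near(c,d), near(c,e), near(d,e), near(e,d), near(f,d), near(f,e)}  (21 atoms)
goal ⊆ F2  ⇒  h_max = 2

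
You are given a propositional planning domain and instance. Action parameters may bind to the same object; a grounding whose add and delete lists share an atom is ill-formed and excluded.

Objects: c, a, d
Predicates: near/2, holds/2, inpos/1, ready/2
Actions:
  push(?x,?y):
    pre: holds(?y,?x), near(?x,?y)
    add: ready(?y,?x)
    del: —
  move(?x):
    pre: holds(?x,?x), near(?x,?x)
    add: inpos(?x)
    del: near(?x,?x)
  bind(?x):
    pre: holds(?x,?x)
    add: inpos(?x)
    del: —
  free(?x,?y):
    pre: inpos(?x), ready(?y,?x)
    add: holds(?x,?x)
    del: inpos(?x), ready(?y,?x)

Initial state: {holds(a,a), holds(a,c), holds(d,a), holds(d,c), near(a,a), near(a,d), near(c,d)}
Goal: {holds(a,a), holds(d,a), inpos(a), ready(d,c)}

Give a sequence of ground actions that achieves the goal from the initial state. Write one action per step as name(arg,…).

push(c,d); move(a)

1. push(c,d)  →  {holds(a,a), holds(a,c), holds(d,a), holds(d,c), near(a,a), near(a,d), near(c,d), ready(d,c)}
2. move(a)  →  {holds(a,a), holds(a,c), holds(d,a), holds(d,c), inpos(a), near(a,d), near(c,d), ready(d,c)}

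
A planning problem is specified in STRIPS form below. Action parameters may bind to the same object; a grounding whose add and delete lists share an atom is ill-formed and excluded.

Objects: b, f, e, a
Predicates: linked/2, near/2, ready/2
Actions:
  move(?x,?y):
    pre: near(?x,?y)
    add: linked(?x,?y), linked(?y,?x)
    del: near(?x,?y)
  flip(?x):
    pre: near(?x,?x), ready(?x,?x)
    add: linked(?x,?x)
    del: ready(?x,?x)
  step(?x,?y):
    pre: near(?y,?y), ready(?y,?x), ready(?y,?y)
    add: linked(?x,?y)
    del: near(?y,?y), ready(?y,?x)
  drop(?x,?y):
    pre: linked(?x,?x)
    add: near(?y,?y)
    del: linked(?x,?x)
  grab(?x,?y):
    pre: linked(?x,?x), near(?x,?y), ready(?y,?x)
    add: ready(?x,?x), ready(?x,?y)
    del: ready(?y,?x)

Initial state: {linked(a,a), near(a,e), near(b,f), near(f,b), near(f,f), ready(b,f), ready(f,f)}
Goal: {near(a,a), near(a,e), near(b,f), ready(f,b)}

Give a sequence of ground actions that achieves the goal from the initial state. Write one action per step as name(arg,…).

move(f,f); drop(a,a); grab(f,b)

1. move(f,f)  →  {linked(a,a), linked(f,f), near(a,e), near(b,f), near(f,b), ready(b,f), ready(f,f)}
2. drop(a,a)  →  {linked(f,f), near(a,a), near(a,e), near(b,f), near(f,b), ready(b,f), ready(f,f)}
3. grab(f,b)  →  {linked(f,f), near(a,a), near(a,e), near(b,f), near(f,b), ready(f,b), ready(f,f)}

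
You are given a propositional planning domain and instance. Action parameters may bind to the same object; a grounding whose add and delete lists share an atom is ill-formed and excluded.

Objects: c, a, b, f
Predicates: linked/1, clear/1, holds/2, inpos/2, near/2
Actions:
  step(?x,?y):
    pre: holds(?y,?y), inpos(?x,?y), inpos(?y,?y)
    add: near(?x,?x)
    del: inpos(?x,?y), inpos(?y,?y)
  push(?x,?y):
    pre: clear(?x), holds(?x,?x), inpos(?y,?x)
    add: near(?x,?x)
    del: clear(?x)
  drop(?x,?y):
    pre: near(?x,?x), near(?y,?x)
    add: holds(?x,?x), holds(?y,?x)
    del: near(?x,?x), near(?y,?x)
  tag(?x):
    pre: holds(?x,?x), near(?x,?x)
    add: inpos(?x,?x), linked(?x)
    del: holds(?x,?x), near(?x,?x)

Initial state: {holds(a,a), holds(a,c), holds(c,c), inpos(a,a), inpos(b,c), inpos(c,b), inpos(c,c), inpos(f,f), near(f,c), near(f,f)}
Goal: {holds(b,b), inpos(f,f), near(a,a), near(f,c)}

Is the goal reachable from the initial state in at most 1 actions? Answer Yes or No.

1. step(a,a)  →  {holds(a,a), holds(a,c), holds(c,c), inpos(b,c), inpos(c,b), inpos(c,c), inpos(f,f), near(a,a), near(f,c), near(f,f)}
2. step(b,c)  →  {holds(a,a), holds(a,c), holds(c,c), inpos(c,b), inpos(f,f), near(a,a), near(b,b), near(f,c), near(f,f)}
3. drop(b,b)  →  {holds(a,a), holds(a,c), holds(b,b), holds(c,c), inpos(c,b), inpos(f,f), near(a,a), near(f,c), near(f,f)}
optimal plan length = 3; 3 > 1

No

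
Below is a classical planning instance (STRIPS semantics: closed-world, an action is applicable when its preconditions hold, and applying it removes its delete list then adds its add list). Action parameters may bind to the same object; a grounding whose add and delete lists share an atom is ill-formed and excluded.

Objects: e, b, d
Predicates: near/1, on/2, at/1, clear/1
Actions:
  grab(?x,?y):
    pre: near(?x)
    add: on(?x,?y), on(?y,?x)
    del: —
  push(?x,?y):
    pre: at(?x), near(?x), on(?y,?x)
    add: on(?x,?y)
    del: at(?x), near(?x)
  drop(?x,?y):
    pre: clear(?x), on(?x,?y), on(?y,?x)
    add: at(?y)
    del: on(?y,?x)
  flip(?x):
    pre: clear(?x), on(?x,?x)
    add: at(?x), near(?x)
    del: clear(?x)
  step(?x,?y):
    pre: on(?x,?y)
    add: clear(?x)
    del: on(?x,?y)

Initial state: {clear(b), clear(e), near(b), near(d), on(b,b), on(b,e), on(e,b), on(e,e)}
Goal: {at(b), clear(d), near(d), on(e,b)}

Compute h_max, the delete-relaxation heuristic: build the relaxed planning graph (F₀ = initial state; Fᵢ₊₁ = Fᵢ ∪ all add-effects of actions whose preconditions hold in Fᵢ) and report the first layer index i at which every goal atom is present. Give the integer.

2

F0 = init (8 atoms)
F1 = F0 ∪ {at(b), at(e), near(e), on(b,d), on(d,b), on(d,d), on(d,e), on(e,d)}  (16 atoms)
F2 = F1 ∪ {at(d), clear(d)}  (18 atoms)
goal ⊆ F2  ⇒  h_max = 2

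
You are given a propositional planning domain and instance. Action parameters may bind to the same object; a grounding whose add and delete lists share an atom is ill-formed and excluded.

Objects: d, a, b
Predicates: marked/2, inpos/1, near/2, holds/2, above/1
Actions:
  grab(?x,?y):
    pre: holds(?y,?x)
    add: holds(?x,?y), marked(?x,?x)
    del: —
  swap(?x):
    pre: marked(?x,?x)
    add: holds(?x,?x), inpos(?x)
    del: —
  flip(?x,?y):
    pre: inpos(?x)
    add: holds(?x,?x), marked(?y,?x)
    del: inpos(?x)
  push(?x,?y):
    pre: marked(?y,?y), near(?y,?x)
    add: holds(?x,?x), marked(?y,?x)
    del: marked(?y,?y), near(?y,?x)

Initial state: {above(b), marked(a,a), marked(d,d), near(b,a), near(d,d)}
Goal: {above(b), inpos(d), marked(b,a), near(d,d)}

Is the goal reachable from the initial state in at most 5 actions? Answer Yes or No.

Yes

1. swap(d)  →  {above(b), holds(d,d), inpos(d), marked(a,a), marked(d,d), near(b,a), near(d,d)}
2. swap(a)  →  {above(b), holds(a,a), holds(d,d), inpos(a), inpos(d), marked(a,a), marked(d,d), near(b,a), near(d,d)}
3. flip(a,b)  →  {above(b), holds(a,a), holds(d,d), inpos(d), marked(a,a), marked(b,a), marked(d,d), near(b,a), near(d,d)}
optimal plan length = 3; 3 ≤ 5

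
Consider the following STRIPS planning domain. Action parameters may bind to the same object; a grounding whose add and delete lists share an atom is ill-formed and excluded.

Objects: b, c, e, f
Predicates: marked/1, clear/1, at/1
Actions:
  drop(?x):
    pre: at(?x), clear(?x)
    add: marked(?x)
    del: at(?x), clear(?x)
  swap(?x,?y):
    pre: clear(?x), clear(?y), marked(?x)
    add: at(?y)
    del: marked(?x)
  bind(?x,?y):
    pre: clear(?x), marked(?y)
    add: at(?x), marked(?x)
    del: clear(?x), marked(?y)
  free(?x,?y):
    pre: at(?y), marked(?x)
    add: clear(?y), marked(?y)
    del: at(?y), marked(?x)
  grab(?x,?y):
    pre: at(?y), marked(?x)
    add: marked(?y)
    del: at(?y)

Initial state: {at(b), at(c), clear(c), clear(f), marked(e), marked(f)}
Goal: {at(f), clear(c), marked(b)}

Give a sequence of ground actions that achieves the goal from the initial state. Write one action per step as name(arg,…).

swap(f,f); free(e,b)

1. swap(f,f)  →  {at(b), at(c), at(f), clear(c), clear(f), marked(e)}
2. free(e,b)  →  {at(c), at(f), clear(b), clear(c), clear(f), marked(b)}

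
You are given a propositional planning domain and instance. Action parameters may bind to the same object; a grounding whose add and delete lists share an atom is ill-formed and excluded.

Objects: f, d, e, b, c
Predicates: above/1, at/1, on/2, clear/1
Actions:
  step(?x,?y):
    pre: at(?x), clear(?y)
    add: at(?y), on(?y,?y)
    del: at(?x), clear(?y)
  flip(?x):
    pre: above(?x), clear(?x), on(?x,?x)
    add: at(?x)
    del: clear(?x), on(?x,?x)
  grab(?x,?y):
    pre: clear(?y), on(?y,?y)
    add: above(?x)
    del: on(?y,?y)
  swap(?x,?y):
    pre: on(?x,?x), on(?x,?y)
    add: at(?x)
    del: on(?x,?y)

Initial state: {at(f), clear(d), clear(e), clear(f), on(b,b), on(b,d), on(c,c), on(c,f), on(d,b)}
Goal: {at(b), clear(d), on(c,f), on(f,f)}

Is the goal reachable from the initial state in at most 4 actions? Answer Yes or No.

1. step(f,e)  →  {at(e), clear(d), clear(f), on(b,b), on(b,d), on(c,c), on(c,f), on(d,b), on(e,e)}
2. step(e,f)  →  {at(f), clear(d), on(b,b), on(b,d), on(c,c), on(c,f), on(d,b), on(e,e), on(f,f)}
3. swap(b,d)  →  {at(b), at(f), clear(d), on(b,b), on(c,c), on(c,f), on(d,b), on(e,e), on(f,f)}
optimal plan length = 3; 3 ≤ 4

Yes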